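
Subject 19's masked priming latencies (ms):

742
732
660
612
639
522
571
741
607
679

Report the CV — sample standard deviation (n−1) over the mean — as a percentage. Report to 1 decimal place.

n = 10, Σ = 6505, M = 650.5000
Σ(x−M)² = 50446.500; s = √(50446.500/9) = 74.8677
CV = 74.8677 / 650.5000 = 0.11509 = 11.509%

11.5%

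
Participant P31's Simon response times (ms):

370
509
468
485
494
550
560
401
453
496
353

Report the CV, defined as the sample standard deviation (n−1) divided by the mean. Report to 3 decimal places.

0.145

n = 11, Σ = 5139, M = 467.1818
Σ(x−M)² = 46153.636; s = √(46153.636/10) = 67.9365
CV = 67.9365 / 467.1818 = 0.14542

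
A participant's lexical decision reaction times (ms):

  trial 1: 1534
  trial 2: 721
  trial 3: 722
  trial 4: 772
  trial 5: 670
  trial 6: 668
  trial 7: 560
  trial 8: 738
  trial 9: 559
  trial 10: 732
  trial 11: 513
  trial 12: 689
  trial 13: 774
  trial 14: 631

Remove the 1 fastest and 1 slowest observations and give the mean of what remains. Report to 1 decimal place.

686.3 ms

Sorted: 513, 559, 560, 631, 668, 670, 689, 721, 722, 732, 738, 772, 774, 1534
Drop lowest 1 (513) and highest 1 (1534)
Remaining (n=12): Σ = 8236, mean = 8236/12 = 686.333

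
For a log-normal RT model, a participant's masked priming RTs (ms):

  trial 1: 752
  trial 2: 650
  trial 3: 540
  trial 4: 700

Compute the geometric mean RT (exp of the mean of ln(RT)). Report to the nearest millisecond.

ln(RT): 6.6227, 6.4770, 6.2916, 6.5511
Mean ln(RT) = 25.9424/4 = 6.48559
Geometric mean = exp(6.48559) = 655.63 ms

656 ms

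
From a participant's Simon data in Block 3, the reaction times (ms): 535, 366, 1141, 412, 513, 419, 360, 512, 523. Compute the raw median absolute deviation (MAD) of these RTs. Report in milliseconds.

93 ms

Sorted: 360, 366, 412, 419, 512, 513, 523, 535, 1141 → median = 512
|x − 512|: 23, 146, 629, 100, 1, 93, 152, 0, 11
Sorted deviations: 0, 1, 11, 23, 93, 100, 146, 152, 629 → MAD = 93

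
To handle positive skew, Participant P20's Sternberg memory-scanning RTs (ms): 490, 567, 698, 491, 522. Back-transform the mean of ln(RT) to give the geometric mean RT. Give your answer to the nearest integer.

ln(RT): 6.1944, 6.3404, 6.5482, 6.1964, 6.2577
Mean ln(RT) = 31.5371/5 = 6.30742
Geometric mean = exp(6.30742) = 548.63 ms

549 ms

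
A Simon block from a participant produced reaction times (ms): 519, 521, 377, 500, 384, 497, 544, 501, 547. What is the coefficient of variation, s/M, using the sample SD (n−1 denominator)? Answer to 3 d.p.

0.130

n = 9, Σ = 4390, M = 487.7778
Σ(x−M)² = 32197.556; s = √(32197.556/8) = 63.4405
CV = 63.4405 / 487.7778 = 0.13006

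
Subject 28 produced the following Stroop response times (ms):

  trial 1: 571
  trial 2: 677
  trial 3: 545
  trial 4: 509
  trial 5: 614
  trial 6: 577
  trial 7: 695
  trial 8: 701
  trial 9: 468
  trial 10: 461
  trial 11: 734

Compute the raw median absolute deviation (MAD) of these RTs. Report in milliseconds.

Sorted: 461, 468, 509, 545, 571, 577, 614, 677, 695, 701, 734 → median = 577
|x − 577|: 6, 100, 32, 68, 37, 0, 118, 124, 109, 116, 157
Sorted deviations: 0, 6, 32, 37, 68, 100, 109, 116, 118, 124, 157 → MAD = 100

100 ms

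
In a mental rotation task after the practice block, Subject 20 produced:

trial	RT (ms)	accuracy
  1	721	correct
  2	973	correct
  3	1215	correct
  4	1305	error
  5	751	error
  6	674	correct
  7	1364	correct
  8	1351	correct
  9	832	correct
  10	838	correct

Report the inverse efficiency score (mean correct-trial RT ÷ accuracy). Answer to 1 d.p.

Correct trials (n=8): 721, 973, 1215, 674, 1364, 1351, 832, 838
Mean correct RT = 7968/8 = 996.0000 ms
Proportion correct = 8/10
IES = 996.0000 / (8/10) = 1245.000 ms

1245.0 ms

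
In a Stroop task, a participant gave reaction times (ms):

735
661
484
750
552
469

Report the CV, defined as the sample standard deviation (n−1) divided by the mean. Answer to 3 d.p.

n = 6, Σ = 3651, M = 608.5000
Σ(x−M)² = 76933.500; s = √(76933.500/5) = 124.0431
CV = 124.0431 / 608.5000 = 0.20385

0.204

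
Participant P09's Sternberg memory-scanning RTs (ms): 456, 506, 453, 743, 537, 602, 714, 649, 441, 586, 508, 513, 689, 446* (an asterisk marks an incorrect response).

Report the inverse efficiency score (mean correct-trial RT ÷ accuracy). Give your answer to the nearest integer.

613 ms

Correct trials (n=13): 456, 506, 453, 743, 537, 602, 714, 649, 441, 586, 508, 513, 689
Mean correct RT = 7397/13 = 569.0000 ms
Proportion correct = 13/14
IES = 569.0000 / (13/14) = 612.769 ms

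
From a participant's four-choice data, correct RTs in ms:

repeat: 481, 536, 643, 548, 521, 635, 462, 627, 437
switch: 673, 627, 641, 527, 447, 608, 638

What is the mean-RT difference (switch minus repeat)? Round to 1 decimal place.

M(repeat) = 4890/9 = 543.333
M(switch) = 4161/7 = 594.429
Difference = 594.429 − 543.333 = 51.095 ms

51.1 ms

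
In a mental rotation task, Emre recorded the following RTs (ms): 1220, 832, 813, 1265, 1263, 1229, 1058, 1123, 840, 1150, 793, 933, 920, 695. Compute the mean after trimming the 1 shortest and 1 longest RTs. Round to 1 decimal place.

Sorted: 695, 793, 813, 832, 840, 920, 933, 1058, 1123, 1150, 1220, 1229, 1263, 1265
Drop lowest 1 (695) and highest 1 (1265)
Remaining (n=12): Σ = 12174, mean = 12174/12 = 1014.500

1014.5 ms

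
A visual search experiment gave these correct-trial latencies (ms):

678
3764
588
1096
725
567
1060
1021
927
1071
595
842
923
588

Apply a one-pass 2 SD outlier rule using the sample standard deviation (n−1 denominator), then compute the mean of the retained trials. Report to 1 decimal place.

n = 14, ΣRT = 14445, M = 1031.786
Σ(x−M)² = 8550382.36; s = √(8550382.36/13) = 811.000
Cutoffs: 1031.786 ± 2·811.000 → [-590.2, 2653.8]
Outside: 3764 → excluded.
Retained (n=13): Σ = 10681, mean = 10681/13 = 821.615

821.6 ms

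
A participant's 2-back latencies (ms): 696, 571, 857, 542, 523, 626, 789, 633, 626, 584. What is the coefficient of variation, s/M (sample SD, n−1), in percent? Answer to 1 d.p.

16.7%

n = 10, Σ = 6447, M = 644.7000
Σ(x−M)² = 103836.100; s = √(103836.100/9) = 107.4120
CV = 107.4120 / 644.7000 = 0.16661 = 16.661%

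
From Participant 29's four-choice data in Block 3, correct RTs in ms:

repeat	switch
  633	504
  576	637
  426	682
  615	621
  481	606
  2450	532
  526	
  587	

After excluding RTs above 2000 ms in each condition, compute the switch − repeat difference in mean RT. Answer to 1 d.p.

repeat: exclude 2450
M(repeat) = 3844/7 = 549.143
M(switch) = 3582/6 = 597.000
Difference = 597.000 − 549.143 = 47.857 ms

47.9 ms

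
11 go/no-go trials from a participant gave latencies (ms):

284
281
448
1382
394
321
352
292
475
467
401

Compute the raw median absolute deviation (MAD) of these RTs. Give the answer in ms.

Sorted: 281, 284, 292, 321, 352, 394, 401, 448, 467, 475, 1382 → median = 394
|x − 394|: 110, 113, 54, 988, 0, 73, 42, 102, 81, 73, 7
Sorted deviations: 0, 7, 42, 54, 73, 73, 81, 102, 110, 113, 988 → MAD = 73

73 ms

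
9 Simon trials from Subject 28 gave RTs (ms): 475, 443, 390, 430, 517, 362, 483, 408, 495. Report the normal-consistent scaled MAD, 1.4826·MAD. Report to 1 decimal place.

59.3 ms

Sorted: 362, 390, 408, 430, 443, 475, 483, 495, 517 → median = 443
|x − 443| sorted: 0, 13, 32, 35, 40, 52, 53, 74, 81 → MAD = 40
Robust SD ≈ 1.4826 × 40 = 59.304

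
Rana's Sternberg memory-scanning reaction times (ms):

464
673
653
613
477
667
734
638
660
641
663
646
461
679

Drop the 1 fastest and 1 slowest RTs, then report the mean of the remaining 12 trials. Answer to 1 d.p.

622.8 ms

Sorted: 461, 464, 477, 613, 638, 641, 646, 653, 660, 663, 667, 673, 679, 734
Drop lowest 1 (461) and highest 1 (734)
Remaining (n=12): Σ = 7474, mean = 7474/12 = 622.833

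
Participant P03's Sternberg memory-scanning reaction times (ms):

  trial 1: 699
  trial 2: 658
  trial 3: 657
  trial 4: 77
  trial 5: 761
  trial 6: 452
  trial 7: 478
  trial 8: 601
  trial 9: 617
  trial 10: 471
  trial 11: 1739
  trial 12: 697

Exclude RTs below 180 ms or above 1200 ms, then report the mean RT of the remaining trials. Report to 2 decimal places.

Excluded: 77, 1739
Retained (n=10): Σ = 6091
Mean = 6091/10 = 609.1000

609.10 ms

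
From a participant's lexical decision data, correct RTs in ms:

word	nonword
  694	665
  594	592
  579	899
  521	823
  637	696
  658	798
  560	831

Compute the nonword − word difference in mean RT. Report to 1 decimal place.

151.6 ms

M(word) = 4243/7 = 606.143
M(nonword) = 5304/7 = 757.714
Difference = 757.714 − 606.143 = 151.571 ms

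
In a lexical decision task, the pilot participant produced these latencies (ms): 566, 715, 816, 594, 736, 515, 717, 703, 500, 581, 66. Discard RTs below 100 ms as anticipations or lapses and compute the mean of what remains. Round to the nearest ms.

Excluded: 66
Retained (n=10): Σ = 6443
Mean = 6443/10 = 644.3000

644 ms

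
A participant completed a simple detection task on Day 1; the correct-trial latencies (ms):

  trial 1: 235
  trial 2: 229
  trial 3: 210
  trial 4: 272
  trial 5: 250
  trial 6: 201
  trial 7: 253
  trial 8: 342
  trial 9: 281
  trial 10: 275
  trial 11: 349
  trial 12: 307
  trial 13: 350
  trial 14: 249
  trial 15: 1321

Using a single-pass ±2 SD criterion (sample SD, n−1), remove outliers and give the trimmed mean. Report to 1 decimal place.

271.6 ms

n = 15, ΣRT = 5124, M = 341.600
Σ(x−M)² = 1059443.60; s = √(1059443.60/14) = 275.090
Cutoffs: 341.600 ± 2·275.090 → [-208.6, 891.8]
Outside: 1321 → excluded.
Retained (n=14): Σ = 3803, mean = 3803/14 = 271.643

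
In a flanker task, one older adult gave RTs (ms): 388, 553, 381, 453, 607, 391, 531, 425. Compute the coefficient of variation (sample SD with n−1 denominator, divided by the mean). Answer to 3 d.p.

0.186

n = 8, Σ = 3729, M = 466.1250
Σ(x−M)² = 52458.875; s = √(52458.875/7) = 86.5686
CV = 86.5686 / 466.1250 = 0.18572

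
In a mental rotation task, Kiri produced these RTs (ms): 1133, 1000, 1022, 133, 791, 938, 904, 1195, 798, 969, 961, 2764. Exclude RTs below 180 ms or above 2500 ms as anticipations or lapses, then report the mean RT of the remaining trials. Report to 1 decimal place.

Excluded: 133, 2764
Retained (n=10): Σ = 9711
Mean = 9711/10 = 971.1000

971.1 ms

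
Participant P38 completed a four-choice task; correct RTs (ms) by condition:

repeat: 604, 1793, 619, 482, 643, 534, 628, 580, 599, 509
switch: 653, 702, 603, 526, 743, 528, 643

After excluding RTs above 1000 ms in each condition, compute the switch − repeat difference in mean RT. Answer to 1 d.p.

50.7 ms

repeat: exclude 1793
M(repeat) = 5198/9 = 577.556
M(switch) = 4398/7 = 628.286
Difference = 628.286 − 577.556 = 50.730 ms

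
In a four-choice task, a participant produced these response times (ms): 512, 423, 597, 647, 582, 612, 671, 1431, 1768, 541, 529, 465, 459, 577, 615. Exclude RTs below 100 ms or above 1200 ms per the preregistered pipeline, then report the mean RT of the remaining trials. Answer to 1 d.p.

556.2 ms

Excluded: 1431, 1768
Retained (n=13): Σ = 7230
Mean = 7230/13 = 556.1538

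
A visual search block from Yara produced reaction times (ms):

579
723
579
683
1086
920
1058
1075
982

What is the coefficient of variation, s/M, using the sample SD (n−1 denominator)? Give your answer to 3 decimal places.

0.249

n = 9, Σ = 7685, M = 853.8889
Σ(x−M)² = 362672.889; s = √(362672.889/8) = 212.9181
CV = 212.9181 / 853.8889 = 0.24935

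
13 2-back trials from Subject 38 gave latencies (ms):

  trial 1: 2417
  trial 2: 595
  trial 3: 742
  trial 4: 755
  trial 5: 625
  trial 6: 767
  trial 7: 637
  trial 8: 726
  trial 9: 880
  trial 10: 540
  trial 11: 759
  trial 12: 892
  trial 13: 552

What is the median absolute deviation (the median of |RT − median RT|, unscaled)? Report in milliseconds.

117 ms

Sorted: 540, 552, 595, 625, 637, 726, 742, 755, 759, 767, 880, 892, 2417 → median = 742
|x − 742|: 1675, 147, 0, 13, 117, 25, 105, 16, 138, 202, 17, 150, 190
Sorted deviations: 0, 13, 16, 17, 25, 105, 117, 138, 147, 150, 190, 202, 1675 → MAD = 117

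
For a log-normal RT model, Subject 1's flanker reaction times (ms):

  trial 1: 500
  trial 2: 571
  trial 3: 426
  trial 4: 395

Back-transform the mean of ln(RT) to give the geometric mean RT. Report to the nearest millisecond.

ln(RT): 6.2146, 6.3474, 6.0544, 5.9789
Mean ln(RT) = 24.5953/4 = 6.14883
Geometric mean = exp(6.14883) = 468.17 ms

468 ms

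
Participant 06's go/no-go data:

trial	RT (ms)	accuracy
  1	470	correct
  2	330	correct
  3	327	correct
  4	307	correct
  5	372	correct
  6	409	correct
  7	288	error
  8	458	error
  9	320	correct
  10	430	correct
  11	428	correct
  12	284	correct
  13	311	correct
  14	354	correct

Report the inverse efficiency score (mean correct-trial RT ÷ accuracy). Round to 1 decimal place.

422.1 ms

Correct trials (n=12): 470, 330, 327, 307, 372, 409, 320, 430, 428, 284, 311, 354
Mean correct RT = 4342/12 = 361.8333 ms
Proportion correct = 12/14
IES = 361.8333 / (12/14) = 422.139 ms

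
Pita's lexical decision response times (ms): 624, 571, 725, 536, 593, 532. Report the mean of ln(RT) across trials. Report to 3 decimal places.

ln(RT): 6.4362, 6.3474, 6.5862, 6.2841, 6.3852, 6.2766
Σ ln(RT) = 38.3157
Mean = 38.3157/6 = 6.38595

6.386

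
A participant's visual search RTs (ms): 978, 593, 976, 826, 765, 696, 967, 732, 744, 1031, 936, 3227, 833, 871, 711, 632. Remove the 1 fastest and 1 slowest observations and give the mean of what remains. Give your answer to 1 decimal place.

Sorted: 593, 632, 696, 711, 732, 744, 765, 826, 833, 871, 936, 967, 976, 978, 1031, 3227
Drop lowest 1 (593) and highest 1 (3227)
Remaining (n=14): Σ = 11698, mean = 11698/14 = 835.571

835.6 ms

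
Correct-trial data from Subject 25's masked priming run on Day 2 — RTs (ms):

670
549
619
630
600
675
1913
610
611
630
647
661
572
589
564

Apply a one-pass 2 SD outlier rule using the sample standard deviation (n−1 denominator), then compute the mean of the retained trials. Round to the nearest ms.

616 ms

n = 15, ΣRT = 10540, M = 702.667
Σ(x−M)² = 1589501.33; s = √(1589501.33/14) = 336.951
Cutoffs: 702.667 ± 2·336.951 → [28.8, 1376.6]
Outside: 1913 → excluded.
Retained (n=14): Σ = 8627, mean = 8627/14 = 616.214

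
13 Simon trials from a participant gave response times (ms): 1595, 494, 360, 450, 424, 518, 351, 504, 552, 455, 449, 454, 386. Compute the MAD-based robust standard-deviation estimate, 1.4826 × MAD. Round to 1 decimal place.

74.1 ms

Sorted: 351, 360, 386, 424, 449, 450, 454, 455, 494, 504, 518, 552, 1595 → median = 454
|x − 454| sorted: 0, 1, 4, 5, 30, 40, 50, 64, 68, 94, 98, 103, 1141 → MAD = 50
Robust SD ≈ 1.4826 × 50 = 74.130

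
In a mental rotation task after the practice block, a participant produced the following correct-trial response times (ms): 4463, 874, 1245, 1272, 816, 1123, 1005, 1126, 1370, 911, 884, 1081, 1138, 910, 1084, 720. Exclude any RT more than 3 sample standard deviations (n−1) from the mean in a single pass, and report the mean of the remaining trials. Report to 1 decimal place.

n = 16, ΣRT = 20022, M = 1251.375
Σ(x−M)² = 11473547.75; s = √(11473547.75/15) = 874.587
Cutoffs: 1251.375 ± 3·874.587 → [-1372.4, 3875.1]
Outside: 4463 → excluded.
Retained (n=15): Σ = 15559, mean = 15559/15 = 1037.267

1037.3 ms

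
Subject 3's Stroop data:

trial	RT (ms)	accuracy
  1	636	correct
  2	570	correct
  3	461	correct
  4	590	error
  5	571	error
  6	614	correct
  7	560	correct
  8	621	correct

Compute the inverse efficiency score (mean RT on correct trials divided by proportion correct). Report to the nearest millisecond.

Correct trials (n=6): 636, 570, 461, 614, 560, 621
Mean correct RT = 3462/6 = 577.0000 ms
Proportion correct = 6/8
IES = 577.0000 / (6/8) = 769.333 ms

769 ms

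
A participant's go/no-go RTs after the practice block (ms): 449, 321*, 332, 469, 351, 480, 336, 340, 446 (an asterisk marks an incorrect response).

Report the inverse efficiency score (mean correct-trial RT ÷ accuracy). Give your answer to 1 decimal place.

450.4 ms

Correct trials (n=8): 449, 332, 469, 351, 480, 336, 340, 446
Mean correct RT = 3203/8 = 400.3750 ms
Proportion correct = 8/9
IES = 400.3750 / (8/9) = 450.422 ms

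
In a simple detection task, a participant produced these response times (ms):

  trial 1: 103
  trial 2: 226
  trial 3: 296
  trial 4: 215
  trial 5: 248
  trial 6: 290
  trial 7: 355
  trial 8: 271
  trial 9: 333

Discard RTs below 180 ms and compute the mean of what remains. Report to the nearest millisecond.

279 ms

Excluded: 103
Retained (n=8): Σ = 2234
Mean = 2234/8 = 279.2500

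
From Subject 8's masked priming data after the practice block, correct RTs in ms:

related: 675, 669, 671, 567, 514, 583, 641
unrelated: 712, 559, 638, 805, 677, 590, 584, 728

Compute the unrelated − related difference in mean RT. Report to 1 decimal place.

44.5 ms

M(related) = 4320/7 = 617.143
M(unrelated) = 5293/8 = 661.625
Difference = 661.625 − 617.143 = 44.482 ms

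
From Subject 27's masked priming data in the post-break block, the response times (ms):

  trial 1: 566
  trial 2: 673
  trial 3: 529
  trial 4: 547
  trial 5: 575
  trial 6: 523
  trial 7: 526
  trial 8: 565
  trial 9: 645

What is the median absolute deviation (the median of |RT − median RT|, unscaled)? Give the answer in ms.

36 ms

Sorted: 523, 526, 529, 547, 565, 566, 575, 645, 673 → median = 565
|x − 565|: 1, 108, 36, 18, 10, 42, 39, 0, 80
Sorted deviations: 0, 1, 10, 18, 36, 39, 42, 80, 108 → MAD = 36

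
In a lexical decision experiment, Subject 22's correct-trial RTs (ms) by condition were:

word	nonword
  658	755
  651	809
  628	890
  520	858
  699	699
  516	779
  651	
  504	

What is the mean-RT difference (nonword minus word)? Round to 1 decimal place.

195.0 ms

M(word) = 4827/8 = 603.375
M(nonword) = 4790/6 = 798.333
Difference = 798.333 − 603.375 = 194.958 ms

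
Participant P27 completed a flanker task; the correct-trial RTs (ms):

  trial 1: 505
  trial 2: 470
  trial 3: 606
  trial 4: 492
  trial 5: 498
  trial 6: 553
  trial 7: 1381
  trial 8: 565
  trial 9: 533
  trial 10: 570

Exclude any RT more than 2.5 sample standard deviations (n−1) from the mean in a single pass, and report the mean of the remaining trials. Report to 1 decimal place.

n = 10, ΣRT = 6173, M = 617.300
Σ(x−M)² = 663820.10; s = √(663820.10/9) = 271.584
Cutoffs: 617.300 ± 2.5·271.584 → [-61.7, 1296.3]
Outside: 1381 → excluded.
Retained (n=9): Σ = 4792, mean = 4792/9 = 532.444

532.4 ms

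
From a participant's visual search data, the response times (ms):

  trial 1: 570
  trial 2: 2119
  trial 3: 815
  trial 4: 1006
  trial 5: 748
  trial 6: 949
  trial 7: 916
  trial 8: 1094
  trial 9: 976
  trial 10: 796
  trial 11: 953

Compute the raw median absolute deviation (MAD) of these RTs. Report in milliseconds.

134 ms

Sorted: 570, 748, 796, 815, 916, 949, 953, 976, 1006, 1094, 2119 → median = 949
|x − 949|: 379, 1170, 134, 57, 201, 0, 33, 145, 27, 153, 4
Sorted deviations: 0, 4, 27, 33, 57, 134, 145, 153, 201, 379, 1170 → MAD = 134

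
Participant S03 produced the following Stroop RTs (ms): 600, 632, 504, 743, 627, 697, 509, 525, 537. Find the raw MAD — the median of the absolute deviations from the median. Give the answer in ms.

Sorted: 504, 509, 525, 537, 600, 627, 632, 697, 743 → median = 600
|x − 600|: 0, 32, 96, 143, 27, 97, 91, 75, 63
Sorted deviations: 0, 27, 32, 63, 75, 91, 96, 97, 143 → MAD = 75

75 ms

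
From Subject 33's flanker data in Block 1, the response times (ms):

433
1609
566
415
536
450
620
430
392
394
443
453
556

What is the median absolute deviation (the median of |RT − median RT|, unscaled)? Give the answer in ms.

56 ms

Sorted: 392, 394, 415, 430, 433, 443, 450, 453, 536, 556, 566, 620, 1609 → median = 450
|x − 450|: 17, 1159, 116, 35, 86, 0, 170, 20, 58, 56, 7, 3, 106
Sorted deviations: 0, 3, 7, 17, 20, 35, 56, 58, 86, 106, 116, 170, 1159 → MAD = 56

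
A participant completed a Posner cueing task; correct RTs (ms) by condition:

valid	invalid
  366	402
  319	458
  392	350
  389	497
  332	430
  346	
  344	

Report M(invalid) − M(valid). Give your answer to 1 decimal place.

72.0 ms

M(valid) = 2488/7 = 355.429
M(invalid) = 2137/5 = 427.400
Difference = 427.400 − 355.429 = 71.971 ms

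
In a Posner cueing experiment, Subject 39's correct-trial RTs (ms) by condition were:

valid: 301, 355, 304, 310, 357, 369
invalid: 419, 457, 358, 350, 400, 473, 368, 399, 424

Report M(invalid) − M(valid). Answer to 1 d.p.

72.7 ms

M(valid) = 1996/6 = 332.667
M(invalid) = 3648/9 = 405.333
Difference = 405.333 − 332.667 = 72.667 ms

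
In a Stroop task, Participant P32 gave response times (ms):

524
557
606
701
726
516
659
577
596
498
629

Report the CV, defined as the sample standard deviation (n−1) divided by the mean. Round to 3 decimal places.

n = 11, Σ = 6589, M = 599.0000
Σ(x−M)² = 56054.000; s = √(56054.000/10) = 74.8692
CV = 74.8692 / 599.0000 = 0.12499

0.125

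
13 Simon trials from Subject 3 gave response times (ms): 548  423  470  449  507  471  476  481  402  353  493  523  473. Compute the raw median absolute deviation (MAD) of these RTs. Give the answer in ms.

Sorted: 353, 402, 423, 449, 470, 471, 473, 476, 481, 493, 507, 523, 548 → median = 473
|x − 473|: 75, 50, 3, 24, 34, 2, 3, 8, 71, 120, 20, 50, 0
Sorted deviations: 0, 2, 3, 3, 8, 20, 24, 34, 50, 50, 71, 75, 120 → MAD = 24

24 ms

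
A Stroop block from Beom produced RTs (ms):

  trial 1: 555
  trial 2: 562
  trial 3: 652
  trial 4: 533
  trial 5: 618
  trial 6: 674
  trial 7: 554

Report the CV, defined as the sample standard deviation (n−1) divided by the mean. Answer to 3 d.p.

n = 7, Σ = 4148, M = 592.5714
Σ(x−M)² = 18191.714; s = √(18191.714/6) = 55.0632
CV = 55.0632 / 592.5714 = 0.09292

0.093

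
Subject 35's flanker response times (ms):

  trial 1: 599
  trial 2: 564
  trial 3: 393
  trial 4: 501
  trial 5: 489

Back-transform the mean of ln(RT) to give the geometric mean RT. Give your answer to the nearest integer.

ln(RT): 6.3953, 6.3351, 5.9738, 6.2166, 6.1924
Mean ln(RT) = 31.1131/5 = 6.22262
Geometric mean = exp(6.22262) = 504.02 ms

504 ms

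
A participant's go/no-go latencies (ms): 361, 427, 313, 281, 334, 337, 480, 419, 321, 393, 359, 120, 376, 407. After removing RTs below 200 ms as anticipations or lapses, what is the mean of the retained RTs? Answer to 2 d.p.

Excluded: 120
Retained (n=13): Σ = 4808
Mean = 4808/13 = 369.8462

369.85 ms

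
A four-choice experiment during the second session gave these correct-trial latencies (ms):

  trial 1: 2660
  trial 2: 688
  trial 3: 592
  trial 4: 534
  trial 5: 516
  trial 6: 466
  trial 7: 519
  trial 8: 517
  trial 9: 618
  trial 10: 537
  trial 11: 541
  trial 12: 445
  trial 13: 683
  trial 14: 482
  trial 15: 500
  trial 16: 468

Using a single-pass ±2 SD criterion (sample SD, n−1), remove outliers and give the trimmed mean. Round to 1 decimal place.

n = 16, ΣRT = 10766, M = 672.875
Σ(x−M)² = 4289289.75; s = √(4289289.75/15) = 534.745
Cutoffs: 672.875 ± 2·534.745 → [-396.6, 1742.4]
Outside: 2660 → excluded.
Retained (n=15): Σ = 8106, mean = 8106/15 = 540.400

540.4 ms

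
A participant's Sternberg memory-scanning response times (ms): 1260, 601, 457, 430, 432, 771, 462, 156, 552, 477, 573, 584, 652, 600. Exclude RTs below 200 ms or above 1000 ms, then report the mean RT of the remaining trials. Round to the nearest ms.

549 ms

Excluded: 156, 1260
Retained (n=12): Σ = 6591
Mean = 6591/12 = 549.2500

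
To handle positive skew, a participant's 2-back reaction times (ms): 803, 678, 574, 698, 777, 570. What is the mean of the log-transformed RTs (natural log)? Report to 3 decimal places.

6.518

ln(RT): 6.6884, 6.5191, 6.3526, 6.5482, 6.6554, 6.3456
Σ ln(RT) = 39.1094
Mean = 39.1094/6 = 6.51824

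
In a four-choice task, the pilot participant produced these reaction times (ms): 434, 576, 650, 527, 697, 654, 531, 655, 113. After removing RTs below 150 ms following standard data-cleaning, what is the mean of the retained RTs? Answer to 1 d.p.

590.5 ms

Excluded: 113
Retained (n=8): Σ = 4724
Mean = 4724/8 = 590.5000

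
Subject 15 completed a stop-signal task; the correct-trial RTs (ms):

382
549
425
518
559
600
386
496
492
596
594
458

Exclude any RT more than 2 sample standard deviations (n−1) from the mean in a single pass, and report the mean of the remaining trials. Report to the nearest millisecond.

505 ms

n = 12, ΣRT = 6055, M = 504.583
Σ(x−M)² = 68394.92; s = √(68394.92/11) = 78.853
Cutoffs: 504.583 ± 2·78.853 → [346.9, 662.3]
No RTs fall outside the cutoffs; all 12 retained. Mean = 6055/12 = 504.583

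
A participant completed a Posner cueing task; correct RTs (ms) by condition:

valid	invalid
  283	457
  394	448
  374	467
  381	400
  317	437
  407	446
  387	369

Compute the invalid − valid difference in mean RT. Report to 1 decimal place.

68.7 ms

M(valid) = 2543/7 = 363.286
M(invalid) = 3024/7 = 432.000
Difference = 432.000 − 363.286 = 68.714 ms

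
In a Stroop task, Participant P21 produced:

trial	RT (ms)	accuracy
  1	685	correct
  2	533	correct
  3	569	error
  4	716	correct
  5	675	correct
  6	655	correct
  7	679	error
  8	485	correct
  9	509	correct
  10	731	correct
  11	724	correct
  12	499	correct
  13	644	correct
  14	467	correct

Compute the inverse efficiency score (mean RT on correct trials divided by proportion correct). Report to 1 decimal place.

Correct trials (n=12): 685, 533, 716, 675, 655, 485, 509, 731, 724, 499, 644, 467
Mean correct RT = 7323/12 = 610.2500 ms
Proportion correct = 12/14
IES = 610.2500 / (12/14) = 711.958 ms

712.0 ms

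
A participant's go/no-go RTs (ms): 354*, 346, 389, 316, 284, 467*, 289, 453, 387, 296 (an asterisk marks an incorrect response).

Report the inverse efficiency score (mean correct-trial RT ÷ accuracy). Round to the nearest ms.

431 ms

Correct trials (n=8): 346, 389, 316, 284, 289, 453, 387, 296
Mean correct RT = 2760/8 = 345.0000 ms
Proportion correct = 8/10
IES = 345.0000 / (8/10) = 431.250 ms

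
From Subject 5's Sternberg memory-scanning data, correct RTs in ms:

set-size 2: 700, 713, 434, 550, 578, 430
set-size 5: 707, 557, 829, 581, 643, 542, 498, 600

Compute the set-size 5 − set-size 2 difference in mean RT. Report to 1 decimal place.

M(set-size 2) = 3405/6 = 567.500
M(set-size 5) = 4957/8 = 619.625
Difference = 619.625 − 567.500 = 52.125 ms

52.1 ms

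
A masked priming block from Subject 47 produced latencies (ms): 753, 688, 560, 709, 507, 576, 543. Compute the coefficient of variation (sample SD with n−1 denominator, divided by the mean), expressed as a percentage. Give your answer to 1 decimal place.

15.4%

n = 7, Σ = 4336, M = 619.4286
Σ(x−M)² = 54465.714; s = √(54465.714/6) = 95.2765
CV = 95.2765 / 619.4286 = 0.15381 = 15.381%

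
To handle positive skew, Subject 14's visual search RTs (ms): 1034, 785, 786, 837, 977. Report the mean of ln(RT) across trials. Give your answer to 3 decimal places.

6.778

ln(RT): 6.9412, 6.6657, 6.6670, 6.7298, 6.8845
Σ ln(RT) = 33.8881
Mean = 33.8881/5 = 6.77763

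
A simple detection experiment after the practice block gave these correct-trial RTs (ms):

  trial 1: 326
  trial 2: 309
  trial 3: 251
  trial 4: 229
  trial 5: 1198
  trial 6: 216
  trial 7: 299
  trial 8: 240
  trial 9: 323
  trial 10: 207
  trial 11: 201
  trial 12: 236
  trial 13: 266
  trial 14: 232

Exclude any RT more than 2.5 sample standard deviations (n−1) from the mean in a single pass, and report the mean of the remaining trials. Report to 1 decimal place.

n = 14, ΣRT = 4533, M = 323.786
Σ(x−M)² = 846194.36; s = √(846194.36/13) = 255.131
Cutoffs: 323.786 ± 2.5·255.131 → [-314.0, 961.6]
Outside: 1198 → excluded.
Retained (n=13): Σ = 3335, mean = 3335/13 = 256.538

256.5 ms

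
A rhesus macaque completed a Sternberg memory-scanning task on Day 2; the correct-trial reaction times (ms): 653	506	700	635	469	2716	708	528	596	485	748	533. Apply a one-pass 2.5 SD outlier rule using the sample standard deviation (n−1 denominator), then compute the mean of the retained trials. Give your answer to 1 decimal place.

596.5 ms

n = 12, ΣRT = 9277, M = 773.083
Σ(x−M)² = 4214474.92; s = √(4214474.92/11) = 618.978
Cutoffs: 773.083 ± 2.5·618.978 → [-774.4, 2320.5]
Outside: 2716 → excluded.
Retained (n=11): Σ = 6561, mean = 6561/11 = 596.455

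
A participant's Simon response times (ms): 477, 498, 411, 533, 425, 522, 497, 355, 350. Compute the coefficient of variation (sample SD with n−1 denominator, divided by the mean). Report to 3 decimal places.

0.153

n = 9, Σ = 4068, M = 452.0000
Σ(x−M)² = 38450.000; s = √(38450.000/8) = 69.3271
CV = 69.3271 / 452.0000 = 0.15338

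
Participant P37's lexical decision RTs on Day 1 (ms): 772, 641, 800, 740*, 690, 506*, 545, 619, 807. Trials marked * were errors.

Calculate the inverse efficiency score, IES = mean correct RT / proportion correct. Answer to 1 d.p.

Correct trials (n=7): 772, 641, 800, 690, 545, 619, 807
Mean correct RT = 4874/7 = 696.2857 ms
Proportion correct = 7/9
IES = 696.2857 / (7/9) = 895.224 ms

895.2 ms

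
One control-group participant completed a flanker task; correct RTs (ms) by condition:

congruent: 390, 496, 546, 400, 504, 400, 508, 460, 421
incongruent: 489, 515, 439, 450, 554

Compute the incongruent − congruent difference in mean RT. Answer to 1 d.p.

31.1 ms

M(congruent) = 4125/9 = 458.333
M(incongruent) = 2447/5 = 489.400
Difference = 489.400 − 458.333 = 31.067 ms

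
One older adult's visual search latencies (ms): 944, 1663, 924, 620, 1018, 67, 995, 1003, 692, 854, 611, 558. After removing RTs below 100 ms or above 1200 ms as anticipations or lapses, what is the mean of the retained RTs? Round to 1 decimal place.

Excluded: 67, 1663
Retained (n=10): Σ = 8219
Mean = 8219/10 = 821.9000

821.9 ms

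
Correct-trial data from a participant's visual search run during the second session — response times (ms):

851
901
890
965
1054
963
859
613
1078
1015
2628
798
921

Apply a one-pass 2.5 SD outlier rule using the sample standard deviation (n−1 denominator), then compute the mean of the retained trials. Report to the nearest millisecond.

909 ms

n = 13, ΣRT = 13536, M = 1041.231
Σ(x−M)² = 2900900.31; s = √(2900900.31/12) = 491.672
Cutoffs: 1041.231 ± 2.5·491.672 → [-188.0, 2270.4]
Outside: 2628 → excluded.
Retained (n=12): Σ = 10908, mean = 10908/12 = 909.000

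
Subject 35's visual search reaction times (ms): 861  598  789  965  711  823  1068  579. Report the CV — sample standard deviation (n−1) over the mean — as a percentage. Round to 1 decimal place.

n = 8, Σ = 6394, M = 799.2500
Σ(x−M)² = 200981.500; s = √(200981.500/7) = 169.4451
CV = 169.4451 / 799.2500 = 0.21201 = 21.201%

21.2%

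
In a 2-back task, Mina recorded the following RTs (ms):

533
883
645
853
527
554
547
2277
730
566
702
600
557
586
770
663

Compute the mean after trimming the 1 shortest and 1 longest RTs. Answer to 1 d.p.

656.4 ms

Sorted: 527, 533, 547, 554, 557, 566, 586, 600, 645, 663, 702, 730, 770, 853, 883, 2277
Drop lowest 1 (527) and highest 1 (2277)
Remaining (n=14): Σ = 9189, mean = 9189/14 = 656.357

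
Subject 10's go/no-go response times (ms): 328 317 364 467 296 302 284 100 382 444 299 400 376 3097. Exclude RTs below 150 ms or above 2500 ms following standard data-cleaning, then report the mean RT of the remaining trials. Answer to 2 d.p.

Excluded: 100, 3097
Retained (n=12): Σ = 4259
Mean = 4259/12 = 354.9167

354.92 ms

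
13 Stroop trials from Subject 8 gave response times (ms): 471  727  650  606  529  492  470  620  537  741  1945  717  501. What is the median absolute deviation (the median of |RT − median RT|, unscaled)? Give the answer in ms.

111 ms

Sorted: 470, 471, 492, 501, 529, 537, 606, 620, 650, 717, 727, 741, 1945 → median = 606
|x − 606|: 135, 121, 44, 0, 77, 114, 136, 14, 69, 135, 1339, 111, 105
Sorted deviations: 0, 14, 44, 69, 77, 105, 111, 114, 121, 135, 135, 136, 1339 → MAD = 111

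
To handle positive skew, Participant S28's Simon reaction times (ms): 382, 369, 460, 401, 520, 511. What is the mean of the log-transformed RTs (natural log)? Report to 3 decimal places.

ln(RT): 5.9454, 5.9108, 6.1312, 5.9940, 6.2538, 6.2364
Σ ln(RT) = 36.4716
Mean = 36.4716/6 = 6.07860

6.079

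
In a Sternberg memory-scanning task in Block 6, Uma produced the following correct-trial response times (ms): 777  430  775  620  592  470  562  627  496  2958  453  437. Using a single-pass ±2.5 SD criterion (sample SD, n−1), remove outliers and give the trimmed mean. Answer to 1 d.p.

n = 12, ΣRT = 9197, M = 766.417
Σ(x−M)² = 5397214.92; s = √(5397214.92/11) = 700.468
Cutoffs: 766.417 ± 2.5·700.468 → [-984.8, 2517.6]
Outside: 2958 → excluded.
Retained (n=11): Σ = 6239, mean = 6239/11 = 567.182

567.2 ms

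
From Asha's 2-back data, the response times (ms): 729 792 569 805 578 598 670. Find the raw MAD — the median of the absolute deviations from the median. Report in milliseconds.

Sorted: 569, 578, 598, 670, 729, 792, 805 → median = 670
|x − 670|: 59, 122, 101, 135, 92, 72, 0
Sorted deviations: 0, 59, 72, 92, 101, 122, 135 → MAD = 92

92 ms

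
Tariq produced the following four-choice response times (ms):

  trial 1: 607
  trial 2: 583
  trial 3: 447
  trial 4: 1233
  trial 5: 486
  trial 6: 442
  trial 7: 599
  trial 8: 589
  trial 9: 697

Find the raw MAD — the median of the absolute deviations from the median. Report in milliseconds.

103 ms

Sorted: 442, 447, 486, 583, 589, 599, 607, 697, 1233 → median = 589
|x − 589|: 18, 6, 142, 644, 103, 147, 10, 0, 108
Sorted deviations: 0, 6, 10, 18, 103, 108, 142, 147, 644 → MAD = 103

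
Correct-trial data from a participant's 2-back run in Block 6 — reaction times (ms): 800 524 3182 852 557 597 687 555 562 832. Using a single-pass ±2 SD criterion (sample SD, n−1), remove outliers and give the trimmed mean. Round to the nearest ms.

663 ms

n = 10, ΣRT = 9148, M = 914.800
Σ(x−M)² = 5851733.60; s = √(5851733.60/9) = 806.345
Cutoffs: 914.800 ± 2·806.345 → [-697.9, 2527.5]
Outside: 3182 → excluded.
Retained (n=9): Σ = 5966, mean = 5966/9 = 662.889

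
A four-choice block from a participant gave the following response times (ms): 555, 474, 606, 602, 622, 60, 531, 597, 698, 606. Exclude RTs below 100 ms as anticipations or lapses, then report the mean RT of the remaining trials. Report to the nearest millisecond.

Excluded: 60
Retained (n=9): Σ = 5291
Mean = 5291/9 = 587.8889

588 ms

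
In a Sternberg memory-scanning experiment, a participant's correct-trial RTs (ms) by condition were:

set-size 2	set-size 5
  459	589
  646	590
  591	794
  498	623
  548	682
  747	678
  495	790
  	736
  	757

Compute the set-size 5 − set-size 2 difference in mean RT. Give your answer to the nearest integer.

M(set-size 2) = 3984/7 = 569.143
M(set-size 5) = 6239/9 = 693.222
Difference = 693.222 − 569.143 = 124.079 ms

124 ms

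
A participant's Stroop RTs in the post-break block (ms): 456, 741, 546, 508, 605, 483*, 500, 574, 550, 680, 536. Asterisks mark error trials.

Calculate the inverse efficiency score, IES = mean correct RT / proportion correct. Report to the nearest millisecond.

Correct trials (n=10): 456, 741, 546, 508, 605, 500, 574, 550, 680, 536
Mean correct RT = 5696/10 = 569.6000 ms
Proportion correct = 10/11
IES = 569.6000 / (10/11) = 626.560 ms

627 ms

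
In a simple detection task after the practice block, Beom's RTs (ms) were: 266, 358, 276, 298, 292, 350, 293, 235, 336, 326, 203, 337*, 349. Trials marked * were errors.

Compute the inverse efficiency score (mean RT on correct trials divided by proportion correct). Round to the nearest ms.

Correct trials (n=12): 266, 358, 276, 298, 292, 350, 293, 235, 336, 326, 203, 349
Mean correct RT = 3582/12 = 298.5000 ms
Proportion correct = 12/13
IES = 298.5000 / (12/13) = 323.375 ms

323 ms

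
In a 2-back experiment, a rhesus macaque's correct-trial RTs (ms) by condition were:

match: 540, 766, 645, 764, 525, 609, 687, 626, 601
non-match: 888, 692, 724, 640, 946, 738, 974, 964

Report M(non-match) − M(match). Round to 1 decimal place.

180.4 ms

M(match) = 5763/9 = 640.333
M(non-match) = 6566/8 = 820.750
Difference = 820.750 − 640.333 = 180.417 ms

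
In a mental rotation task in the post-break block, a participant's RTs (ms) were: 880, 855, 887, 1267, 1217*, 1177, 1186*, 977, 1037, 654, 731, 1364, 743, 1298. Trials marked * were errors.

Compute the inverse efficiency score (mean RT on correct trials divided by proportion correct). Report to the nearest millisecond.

Correct trials (n=12): 880, 855, 887, 1267, 1177, 977, 1037, 654, 731, 1364, 743, 1298
Mean correct RT = 11870/12 = 989.1667 ms
Proportion correct = 12/14
IES = 989.1667 / (12/14) = 1154.028 ms

1154 ms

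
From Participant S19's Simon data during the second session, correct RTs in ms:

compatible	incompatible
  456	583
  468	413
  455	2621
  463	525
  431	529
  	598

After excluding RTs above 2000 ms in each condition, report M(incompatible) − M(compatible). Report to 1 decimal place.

incompatible: exclude 2621
M(compatible) = 2273/5 = 454.600
M(incompatible) = 2648/5 = 529.600
Difference = 529.600 − 454.600 = 75.000 ms

75.0 ms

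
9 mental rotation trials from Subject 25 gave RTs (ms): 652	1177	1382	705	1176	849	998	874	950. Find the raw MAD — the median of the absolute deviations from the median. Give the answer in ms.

Sorted: 652, 705, 849, 874, 950, 998, 1176, 1177, 1382 → median = 950
|x − 950|: 298, 227, 432, 245, 226, 101, 48, 76, 0
Sorted deviations: 0, 48, 76, 101, 226, 227, 245, 298, 432 → MAD = 226

226 ms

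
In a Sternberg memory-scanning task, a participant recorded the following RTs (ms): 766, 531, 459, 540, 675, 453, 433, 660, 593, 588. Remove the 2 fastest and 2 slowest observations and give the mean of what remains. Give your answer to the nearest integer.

562 ms

Sorted: 433, 453, 459, 531, 540, 588, 593, 660, 675, 766
Drop lowest 2 (433, 453) and highest 2 (675, 766)
Remaining (n=6): Σ = 3371, mean = 3371/6 = 561.833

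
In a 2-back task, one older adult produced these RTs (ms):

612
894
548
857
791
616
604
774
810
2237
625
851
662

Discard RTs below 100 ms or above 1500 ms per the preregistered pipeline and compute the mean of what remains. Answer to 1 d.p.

720.3 ms

Excluded: 2237
Retained (n=12): Σ = 8644
Mean = 8644/12 = 720.3333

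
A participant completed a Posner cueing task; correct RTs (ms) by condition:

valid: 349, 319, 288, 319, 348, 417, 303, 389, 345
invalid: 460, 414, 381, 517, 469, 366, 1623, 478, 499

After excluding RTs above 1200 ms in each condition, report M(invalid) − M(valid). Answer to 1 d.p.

invalid: exclude 1623
M(valid) = 3077/9 = 341.889
M(invalid) = 3584/8 = 448.000
Difference = 448.000 − 341.889 = 106.111 ms

106.1 ms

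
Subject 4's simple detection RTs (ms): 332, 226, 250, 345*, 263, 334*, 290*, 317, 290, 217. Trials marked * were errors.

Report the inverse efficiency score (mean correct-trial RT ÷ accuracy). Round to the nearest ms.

387 ms

Correct trials (n=7): 332, 226, 250, 263, 317, 290, 217
Mean correct RT = 1895/7 = 270.7143 ms
Proportion correct = 7/10
IES = 270.7143 / (7/10) = 386.735 ms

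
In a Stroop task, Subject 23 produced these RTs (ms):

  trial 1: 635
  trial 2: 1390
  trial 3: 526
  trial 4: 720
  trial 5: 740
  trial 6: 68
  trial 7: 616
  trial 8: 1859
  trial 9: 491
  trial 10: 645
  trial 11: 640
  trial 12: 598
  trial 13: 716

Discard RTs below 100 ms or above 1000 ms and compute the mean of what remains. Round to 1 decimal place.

Excluded: 68, 1390, 1859
Retained (n=10): Σ = 6327
Mean = 6327/10 = 632.7000

632.7 ms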